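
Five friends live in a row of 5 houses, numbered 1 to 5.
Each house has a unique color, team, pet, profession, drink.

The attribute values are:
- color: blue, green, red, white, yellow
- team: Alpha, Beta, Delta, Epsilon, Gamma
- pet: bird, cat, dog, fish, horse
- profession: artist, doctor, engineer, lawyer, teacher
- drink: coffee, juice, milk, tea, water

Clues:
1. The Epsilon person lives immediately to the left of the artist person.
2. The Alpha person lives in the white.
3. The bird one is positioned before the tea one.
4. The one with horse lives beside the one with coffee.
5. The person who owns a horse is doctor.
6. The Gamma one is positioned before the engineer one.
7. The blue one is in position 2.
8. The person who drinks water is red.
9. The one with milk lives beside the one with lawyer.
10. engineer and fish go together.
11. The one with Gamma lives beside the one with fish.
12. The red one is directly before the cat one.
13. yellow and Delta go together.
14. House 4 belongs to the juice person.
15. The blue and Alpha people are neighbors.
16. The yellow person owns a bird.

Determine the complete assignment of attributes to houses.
Solution:

House | Color | Team | Pet | Profession | Drink
-----------------------------------------------
  1   | red | Epsilon | horse | doctor | water
  2   | blue | Gamma | cat | artist | coffee
  3   | white | Alpha | fish | engineer | milk
  4   | yellow | Delta | bird | lawyer | juice
  5   | green | Beta | dog | teacher | tea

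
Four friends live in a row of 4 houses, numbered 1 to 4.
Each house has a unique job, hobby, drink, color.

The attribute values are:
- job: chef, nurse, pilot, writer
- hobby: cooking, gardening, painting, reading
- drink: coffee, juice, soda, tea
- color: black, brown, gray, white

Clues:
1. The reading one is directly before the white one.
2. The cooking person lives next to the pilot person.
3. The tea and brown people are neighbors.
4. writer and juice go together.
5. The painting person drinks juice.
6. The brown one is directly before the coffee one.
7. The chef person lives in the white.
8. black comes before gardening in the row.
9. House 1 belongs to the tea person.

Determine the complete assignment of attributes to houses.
Solution:

House | Job | Hobby | Drink | Color
-----------------------------------
  1   | nurse | cooking | tea | black
  2   | pilot | reading | soda | brown
  3   | chef | gardening | coffee | white
  4   | writer | painting | juice | gray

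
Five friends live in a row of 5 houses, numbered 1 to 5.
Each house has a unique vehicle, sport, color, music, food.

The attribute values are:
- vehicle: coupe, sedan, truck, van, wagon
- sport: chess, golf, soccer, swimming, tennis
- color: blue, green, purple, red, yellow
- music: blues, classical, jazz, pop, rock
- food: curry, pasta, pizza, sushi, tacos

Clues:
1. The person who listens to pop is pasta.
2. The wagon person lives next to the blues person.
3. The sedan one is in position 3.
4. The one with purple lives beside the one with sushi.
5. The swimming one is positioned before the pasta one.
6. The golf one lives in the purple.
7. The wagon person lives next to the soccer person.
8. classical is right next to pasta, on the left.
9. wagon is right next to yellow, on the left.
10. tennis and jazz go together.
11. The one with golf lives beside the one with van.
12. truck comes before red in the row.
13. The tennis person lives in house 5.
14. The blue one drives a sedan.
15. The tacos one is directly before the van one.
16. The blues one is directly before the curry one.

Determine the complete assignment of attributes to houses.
Solution:

House | Vehicle | Sport | Color | Music | Food
----------------------------------------------
  1   | wagon | golf | purple | rock | tacos
  2   | van | soccer | yellow | blues | sushi
  3   | sedan | swimming | blue | classical | curry
  4   | truck | chess | green | pop | pasta
  5   | coupe | tennis | red | jazz | pizza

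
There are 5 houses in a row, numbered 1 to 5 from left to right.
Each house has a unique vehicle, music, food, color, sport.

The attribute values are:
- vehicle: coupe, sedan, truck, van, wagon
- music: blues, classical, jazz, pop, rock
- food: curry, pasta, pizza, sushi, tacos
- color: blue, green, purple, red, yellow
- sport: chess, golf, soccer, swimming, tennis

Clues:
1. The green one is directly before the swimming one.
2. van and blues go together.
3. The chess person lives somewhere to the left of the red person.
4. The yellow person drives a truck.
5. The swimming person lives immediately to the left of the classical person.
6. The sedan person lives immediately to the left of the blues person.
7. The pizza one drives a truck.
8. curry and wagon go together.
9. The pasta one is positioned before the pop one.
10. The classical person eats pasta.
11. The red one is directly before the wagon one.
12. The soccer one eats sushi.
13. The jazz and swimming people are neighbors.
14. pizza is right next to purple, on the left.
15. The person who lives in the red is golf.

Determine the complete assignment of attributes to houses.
Solution:

House | Vehicle | Music | Food | Color | Sport
----------------------------------------------
  1   | coupe | jazz | sushi | green | soccer
  2   | truck | rock | pizza | yellow | swimming
  3   | sedan | classical | pasta | purple | chess
  4   | van | blues | tacos | red | golf
  5   | wagon | pop | curry | blue | tennis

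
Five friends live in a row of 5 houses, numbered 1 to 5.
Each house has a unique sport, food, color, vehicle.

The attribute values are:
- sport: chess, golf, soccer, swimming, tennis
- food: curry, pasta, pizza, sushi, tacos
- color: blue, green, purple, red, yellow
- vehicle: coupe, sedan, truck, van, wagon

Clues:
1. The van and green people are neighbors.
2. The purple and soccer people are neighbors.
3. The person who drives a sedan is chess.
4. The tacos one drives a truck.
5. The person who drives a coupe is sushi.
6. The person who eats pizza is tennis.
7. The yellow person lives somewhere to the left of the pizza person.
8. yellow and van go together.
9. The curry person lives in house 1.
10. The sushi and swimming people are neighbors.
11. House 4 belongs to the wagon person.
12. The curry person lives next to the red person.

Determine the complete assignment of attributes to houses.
Solution:

House | Sport | Food | Color | Vehicle
--------------------------------------
  1   | chess | curry | purple | sedan
  2   | soccer | sushi | red | coupe
  3   | swimming | pasta | yellow | van
  4   | tennis | pizza | green | wagon
  5   | golf | tacos | blue | truck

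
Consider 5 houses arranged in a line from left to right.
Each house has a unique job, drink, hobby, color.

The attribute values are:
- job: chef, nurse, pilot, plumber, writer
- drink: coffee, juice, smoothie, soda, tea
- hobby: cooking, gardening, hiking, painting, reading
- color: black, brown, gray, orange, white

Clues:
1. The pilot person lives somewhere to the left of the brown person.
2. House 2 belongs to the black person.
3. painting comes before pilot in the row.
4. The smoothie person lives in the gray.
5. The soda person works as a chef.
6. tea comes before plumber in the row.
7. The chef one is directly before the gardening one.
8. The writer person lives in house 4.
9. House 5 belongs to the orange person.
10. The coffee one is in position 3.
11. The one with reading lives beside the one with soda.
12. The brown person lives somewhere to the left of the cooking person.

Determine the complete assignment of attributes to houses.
Solution:

House | Job | Drink | Hobby | Color
-----------------------------------
  1   | nurse | smoothie | reading | gray
  2   | chef | soda | painting | black
  3   | pilot | coffee | gardening | white
  4   | writer | tea | hiking | brown
  5   | plumber | juice | cooking | orange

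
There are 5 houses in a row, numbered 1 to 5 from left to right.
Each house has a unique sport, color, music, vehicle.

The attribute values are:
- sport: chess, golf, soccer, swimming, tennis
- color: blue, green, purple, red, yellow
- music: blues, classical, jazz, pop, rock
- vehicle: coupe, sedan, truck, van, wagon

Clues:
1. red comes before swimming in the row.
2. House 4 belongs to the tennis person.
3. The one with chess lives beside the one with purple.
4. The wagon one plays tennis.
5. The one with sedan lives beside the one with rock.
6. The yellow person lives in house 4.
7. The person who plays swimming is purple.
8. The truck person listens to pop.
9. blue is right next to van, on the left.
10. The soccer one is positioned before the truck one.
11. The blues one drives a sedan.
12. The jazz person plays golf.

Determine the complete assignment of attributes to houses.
Solution:

House | Sport | Color | Music | Vehicle
---------------------------------------
  1   | soccer | blue | blues | sedan
  2   | chess | red | rock | van
  3   | swimming | purple | pop | truck
  4   | tennis | yellow | classical | wagon
  5   | golf | green | jazz | coupe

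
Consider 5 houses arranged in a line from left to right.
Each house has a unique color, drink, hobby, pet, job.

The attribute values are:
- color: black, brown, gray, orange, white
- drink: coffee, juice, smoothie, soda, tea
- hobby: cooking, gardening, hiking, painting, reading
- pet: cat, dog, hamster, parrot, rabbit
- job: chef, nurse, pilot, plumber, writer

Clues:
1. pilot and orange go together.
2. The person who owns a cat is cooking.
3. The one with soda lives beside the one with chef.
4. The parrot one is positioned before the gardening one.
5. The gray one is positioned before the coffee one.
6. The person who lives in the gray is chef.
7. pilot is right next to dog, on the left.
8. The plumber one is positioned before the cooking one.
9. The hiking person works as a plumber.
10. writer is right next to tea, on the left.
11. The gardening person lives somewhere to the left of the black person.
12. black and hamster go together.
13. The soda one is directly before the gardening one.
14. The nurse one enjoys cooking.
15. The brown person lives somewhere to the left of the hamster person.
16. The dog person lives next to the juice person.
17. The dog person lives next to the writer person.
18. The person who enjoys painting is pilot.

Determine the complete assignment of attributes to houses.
Solution:

House | Color | Drink | Hobby | Pet | Job
-----------------------------------------
  1   | orange | soda | painting | parrot | pilot
  2   | gray | smoothie | gardening | dog | chef
  3   | brown | juice | reading | rabbit | writer
  4   | black | tea | hiking | hamster | plumber
  5   | white | coffee | cooking | cat | nurse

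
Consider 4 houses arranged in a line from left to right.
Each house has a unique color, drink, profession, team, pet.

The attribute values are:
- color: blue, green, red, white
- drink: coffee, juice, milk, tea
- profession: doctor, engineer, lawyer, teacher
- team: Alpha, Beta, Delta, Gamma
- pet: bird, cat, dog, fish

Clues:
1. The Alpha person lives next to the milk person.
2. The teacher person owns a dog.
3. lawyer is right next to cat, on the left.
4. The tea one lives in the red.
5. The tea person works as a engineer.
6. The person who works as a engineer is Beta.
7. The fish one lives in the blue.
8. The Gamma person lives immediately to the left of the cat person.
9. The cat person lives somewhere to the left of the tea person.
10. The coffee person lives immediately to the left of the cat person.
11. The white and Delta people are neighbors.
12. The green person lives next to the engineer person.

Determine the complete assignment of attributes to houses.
Solution:

House | Color | Drink | Profession | Team | Pet
-----------------------------------------------
  1   | blue | coffee | lawyer | Gamma | fish
  2   | white | juice | doctor | Alpha | cat
  3   | green | milk | teacher | Delta | dog
  4   | red | tea | engineer | Beta | bird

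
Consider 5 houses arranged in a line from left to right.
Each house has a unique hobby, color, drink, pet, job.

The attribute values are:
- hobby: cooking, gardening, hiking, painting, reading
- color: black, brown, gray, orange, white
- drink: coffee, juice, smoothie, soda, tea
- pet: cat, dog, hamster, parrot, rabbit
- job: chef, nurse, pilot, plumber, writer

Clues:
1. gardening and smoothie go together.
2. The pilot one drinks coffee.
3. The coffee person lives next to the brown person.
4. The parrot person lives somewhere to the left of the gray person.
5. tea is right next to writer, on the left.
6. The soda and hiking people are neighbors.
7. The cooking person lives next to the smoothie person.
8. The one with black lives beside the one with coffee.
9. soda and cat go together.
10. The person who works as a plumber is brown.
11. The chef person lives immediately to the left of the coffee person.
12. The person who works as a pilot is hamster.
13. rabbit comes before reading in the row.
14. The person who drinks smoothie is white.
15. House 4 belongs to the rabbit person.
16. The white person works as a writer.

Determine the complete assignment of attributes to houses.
Solution:

House | Hobby | Color | Drink | Pet | Job
-----------------------------------------
  1   | painting | black | soda | cat | chef
  2   | hiking | orange | coffee | hamster | pilot
  3   | cooking | brown | tea | parrot | plumber
  4   | gardening | white | smoothie | rabbit | writer
  5   | reading | gray | juice | dog | nurse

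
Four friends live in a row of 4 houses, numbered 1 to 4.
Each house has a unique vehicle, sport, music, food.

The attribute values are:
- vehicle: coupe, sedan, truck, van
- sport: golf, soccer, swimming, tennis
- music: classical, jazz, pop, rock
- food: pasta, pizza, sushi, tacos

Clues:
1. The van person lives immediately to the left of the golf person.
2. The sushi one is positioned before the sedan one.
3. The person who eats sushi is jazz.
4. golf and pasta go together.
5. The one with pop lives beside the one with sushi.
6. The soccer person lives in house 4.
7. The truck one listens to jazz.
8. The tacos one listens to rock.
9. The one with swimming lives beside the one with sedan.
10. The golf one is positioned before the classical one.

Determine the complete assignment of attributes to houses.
Solution:

House | Vehicle | Sport | Music | Food
--------------------------------------
  1   | van | tennis | rock | tacos
  2   | coupe | golf | pop | pasta
  3   | truck | swimming | jazz | sushi
  4   | sedan | soccer | classical | pizza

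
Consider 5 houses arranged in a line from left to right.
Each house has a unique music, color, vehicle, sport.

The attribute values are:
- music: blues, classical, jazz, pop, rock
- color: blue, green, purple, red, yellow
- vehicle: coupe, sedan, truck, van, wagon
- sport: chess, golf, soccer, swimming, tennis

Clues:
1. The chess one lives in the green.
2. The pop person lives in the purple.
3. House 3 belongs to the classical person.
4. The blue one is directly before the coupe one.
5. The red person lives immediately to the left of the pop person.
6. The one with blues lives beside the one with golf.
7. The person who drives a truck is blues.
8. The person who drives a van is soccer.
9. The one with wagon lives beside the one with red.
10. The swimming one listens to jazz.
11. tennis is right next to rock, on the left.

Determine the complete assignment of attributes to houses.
Solution:

House | Music | Color | Vehicle | Sport
---------------------------------------
  1   | blues | blue | truck | tennis
  2   | rock | yellow | coupe | golf
  3   | classical | green | wagon | chess
  4   | jazz | red | sedan | swimming
  5   | pop | purple | van | soccer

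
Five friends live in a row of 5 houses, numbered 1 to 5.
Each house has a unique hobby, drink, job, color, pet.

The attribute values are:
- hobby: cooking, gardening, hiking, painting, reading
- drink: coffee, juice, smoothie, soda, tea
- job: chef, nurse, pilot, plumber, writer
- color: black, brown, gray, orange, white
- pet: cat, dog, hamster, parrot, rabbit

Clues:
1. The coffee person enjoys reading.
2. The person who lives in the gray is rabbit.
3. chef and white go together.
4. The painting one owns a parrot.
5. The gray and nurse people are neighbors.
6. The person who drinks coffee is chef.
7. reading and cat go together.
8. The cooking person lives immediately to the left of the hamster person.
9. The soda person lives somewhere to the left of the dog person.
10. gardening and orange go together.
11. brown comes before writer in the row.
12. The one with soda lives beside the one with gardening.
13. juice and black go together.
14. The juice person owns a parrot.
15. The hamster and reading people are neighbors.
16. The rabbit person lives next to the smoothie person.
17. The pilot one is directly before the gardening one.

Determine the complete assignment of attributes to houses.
Solution:

House | Hobby | Drink | Job | Color | Pet
-----------------------------------------
  1   | cooking | soda | pilot | gray | rabbit
  2   | gardening | smoothie | nurse | orange | hamster
  3   | reading | coffee | chef | white | cat
  4   | hiking | tea | plumber | brown | dog
  5   | painting | juice | writer | black | parrot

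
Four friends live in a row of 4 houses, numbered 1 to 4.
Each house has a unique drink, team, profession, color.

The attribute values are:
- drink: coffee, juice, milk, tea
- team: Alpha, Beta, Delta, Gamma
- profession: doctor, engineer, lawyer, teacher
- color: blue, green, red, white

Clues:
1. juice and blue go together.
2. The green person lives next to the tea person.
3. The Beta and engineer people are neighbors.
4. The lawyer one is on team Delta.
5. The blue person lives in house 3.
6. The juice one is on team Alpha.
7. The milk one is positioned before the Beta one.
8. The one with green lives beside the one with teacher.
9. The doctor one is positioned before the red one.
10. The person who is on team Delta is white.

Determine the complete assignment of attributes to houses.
Solution:

House | Drink | Team | Profession | Color
-----------------------------------------
  1   | milk | Gamma | doctor | green
  2   | tea | Beta | teacher | red
  3   | juice | Alpha | engineer | blue
  4   | coffee | Delta | lawyer | white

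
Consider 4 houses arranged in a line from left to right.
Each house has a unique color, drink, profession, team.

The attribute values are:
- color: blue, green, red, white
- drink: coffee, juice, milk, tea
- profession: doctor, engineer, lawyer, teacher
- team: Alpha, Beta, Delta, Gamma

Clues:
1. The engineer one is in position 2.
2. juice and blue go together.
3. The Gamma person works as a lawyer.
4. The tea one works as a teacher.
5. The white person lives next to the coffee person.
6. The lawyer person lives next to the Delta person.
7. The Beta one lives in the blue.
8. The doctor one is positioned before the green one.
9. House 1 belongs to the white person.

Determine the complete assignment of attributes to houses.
Solution:

House | Color | Drink | Profession | Team
-----------------------------------------
  1   | white | milk | lawyer | Gamma
  2   | red | coffee | engineer | Delta
  3   | blue | juice | doctor | Beta
  4   | green | tea | teacher | Alpha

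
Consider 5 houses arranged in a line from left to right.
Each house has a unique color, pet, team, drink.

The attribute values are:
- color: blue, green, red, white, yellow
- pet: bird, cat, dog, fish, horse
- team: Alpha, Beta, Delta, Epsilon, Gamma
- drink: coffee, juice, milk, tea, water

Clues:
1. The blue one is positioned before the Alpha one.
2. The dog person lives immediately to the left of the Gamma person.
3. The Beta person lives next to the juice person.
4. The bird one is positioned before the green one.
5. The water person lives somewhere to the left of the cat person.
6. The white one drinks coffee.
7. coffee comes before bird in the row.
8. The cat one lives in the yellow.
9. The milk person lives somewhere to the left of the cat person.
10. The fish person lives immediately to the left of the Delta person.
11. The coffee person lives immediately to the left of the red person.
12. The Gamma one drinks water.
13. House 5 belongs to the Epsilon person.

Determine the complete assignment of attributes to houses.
Solution:

House | Color | Pet | Team | Drink
----------------------------------
  1   | white | fish | Beta | coffee
  2   | red | dog | Delta | juice
  3   | blue | bird | Gamma | water
  4   | green | horse | Alpha | milk
  5   | yellow | cat | Epsilon | tea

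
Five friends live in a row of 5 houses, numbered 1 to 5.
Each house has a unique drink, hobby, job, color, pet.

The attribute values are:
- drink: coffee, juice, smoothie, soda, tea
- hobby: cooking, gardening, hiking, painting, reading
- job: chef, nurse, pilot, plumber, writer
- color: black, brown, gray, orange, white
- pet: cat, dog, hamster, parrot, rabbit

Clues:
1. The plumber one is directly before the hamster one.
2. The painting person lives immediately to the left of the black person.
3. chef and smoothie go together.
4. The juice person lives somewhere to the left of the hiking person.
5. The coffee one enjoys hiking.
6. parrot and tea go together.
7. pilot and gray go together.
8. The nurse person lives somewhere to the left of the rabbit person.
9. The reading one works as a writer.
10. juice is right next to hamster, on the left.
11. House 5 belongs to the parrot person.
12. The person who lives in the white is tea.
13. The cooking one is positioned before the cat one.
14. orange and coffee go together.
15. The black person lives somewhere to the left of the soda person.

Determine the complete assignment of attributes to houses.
Solution:

House | Drink | Hobby | Job | Color | Pet
-----------------------------------------
  1   | juice | painting | plumber | brown | dog
  2   | smoothie | cooking | chef | black | hamster
  3   | coffee | hiking | nurse | orange | cat
  4   | soda | gardening | pilot | gray | rabbit
  5   | tea | reading | writer | white | parrot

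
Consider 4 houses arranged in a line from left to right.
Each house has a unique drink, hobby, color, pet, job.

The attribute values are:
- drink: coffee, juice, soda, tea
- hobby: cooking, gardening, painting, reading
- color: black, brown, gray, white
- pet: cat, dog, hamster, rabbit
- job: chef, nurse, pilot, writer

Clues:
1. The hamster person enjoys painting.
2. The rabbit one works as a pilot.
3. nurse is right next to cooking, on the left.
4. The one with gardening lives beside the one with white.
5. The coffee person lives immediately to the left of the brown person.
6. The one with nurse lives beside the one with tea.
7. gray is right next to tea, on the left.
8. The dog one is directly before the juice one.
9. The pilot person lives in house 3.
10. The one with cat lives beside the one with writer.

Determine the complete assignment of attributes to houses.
Solution:

House | Drink | Hobby | Color | Pet | Job
-----------------------------------------
  1   | coffee | reading | gray | cat | nurse
  2   | tea | cooking | brown | dog | writer
  3   | juice | gardening | black | rabbit | pilot
  4   | soda | painting | white | hamster | chef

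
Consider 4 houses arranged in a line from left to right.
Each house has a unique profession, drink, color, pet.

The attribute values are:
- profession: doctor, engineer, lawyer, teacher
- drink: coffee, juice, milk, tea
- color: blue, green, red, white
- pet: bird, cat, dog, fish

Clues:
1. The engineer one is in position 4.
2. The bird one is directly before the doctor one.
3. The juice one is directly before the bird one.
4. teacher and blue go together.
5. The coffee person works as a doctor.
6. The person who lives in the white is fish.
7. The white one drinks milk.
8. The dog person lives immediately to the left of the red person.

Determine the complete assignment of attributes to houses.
Solution:

House | Profession | Drink | Color | Pet
----------------------------------------
  1   | teacher | juice | blue | dog
  2   | lawyer | tea | red | bird
  3   | doctor | coffee | green | cat
  4   | engineer | milk | white | fish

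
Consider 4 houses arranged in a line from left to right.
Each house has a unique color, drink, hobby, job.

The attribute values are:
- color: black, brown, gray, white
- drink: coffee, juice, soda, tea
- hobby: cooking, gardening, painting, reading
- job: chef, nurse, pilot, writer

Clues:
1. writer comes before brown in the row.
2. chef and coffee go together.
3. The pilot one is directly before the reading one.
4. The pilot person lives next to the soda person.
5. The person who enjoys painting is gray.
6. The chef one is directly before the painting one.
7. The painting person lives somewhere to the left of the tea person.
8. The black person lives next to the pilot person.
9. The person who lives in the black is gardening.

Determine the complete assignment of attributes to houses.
Solution:

House | Color | Drink | Hobby | Job
-----------------------------------
  1   | black | coffee | gardening | chef
  2   | gray | juice | painting | pilot
  3   | white | soda | reading | writer
  4   | brown | tea | cooking | nurse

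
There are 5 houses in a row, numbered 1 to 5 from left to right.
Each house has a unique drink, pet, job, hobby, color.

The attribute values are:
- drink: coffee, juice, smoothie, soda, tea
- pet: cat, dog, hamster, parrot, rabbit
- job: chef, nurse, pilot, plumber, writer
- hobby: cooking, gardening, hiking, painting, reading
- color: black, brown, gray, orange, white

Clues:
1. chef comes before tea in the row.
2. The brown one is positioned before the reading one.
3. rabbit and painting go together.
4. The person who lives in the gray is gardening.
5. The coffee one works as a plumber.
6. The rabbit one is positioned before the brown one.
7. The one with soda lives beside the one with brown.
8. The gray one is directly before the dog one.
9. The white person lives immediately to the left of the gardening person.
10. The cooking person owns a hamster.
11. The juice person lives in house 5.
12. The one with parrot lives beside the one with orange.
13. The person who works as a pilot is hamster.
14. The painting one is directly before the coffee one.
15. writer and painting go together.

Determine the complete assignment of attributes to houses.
Solution:

House | Drink | Pet | Job | Hobby | Color
-----------------------------------------
  1   | smoothie | rabbit | writer | painting | white
  2   | coffee | parrot | plumber | gardening | gray
  3   | soda | dog | chef | hiking | orange
  4   | tea | hamster | pilot | cooking | brown
  5   | juice | cat | nurse | reading | black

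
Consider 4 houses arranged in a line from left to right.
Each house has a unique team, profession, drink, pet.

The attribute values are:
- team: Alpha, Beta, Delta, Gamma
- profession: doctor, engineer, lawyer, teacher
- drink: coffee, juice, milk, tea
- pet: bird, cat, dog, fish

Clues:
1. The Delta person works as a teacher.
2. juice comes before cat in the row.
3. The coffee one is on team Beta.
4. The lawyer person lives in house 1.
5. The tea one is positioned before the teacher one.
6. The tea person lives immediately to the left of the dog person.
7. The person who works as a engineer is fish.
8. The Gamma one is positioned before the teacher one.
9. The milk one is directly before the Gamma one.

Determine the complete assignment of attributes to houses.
Solution:

House | Team | Profession | Drink | Pet
---------------------------------------
  1   | Alpha | lawyer | milk | bird
  2   | Gamma | engineer | tea | fish
  3   | Delta | teacher | juice | dog
  4   | Beta | doctor | coffee | cat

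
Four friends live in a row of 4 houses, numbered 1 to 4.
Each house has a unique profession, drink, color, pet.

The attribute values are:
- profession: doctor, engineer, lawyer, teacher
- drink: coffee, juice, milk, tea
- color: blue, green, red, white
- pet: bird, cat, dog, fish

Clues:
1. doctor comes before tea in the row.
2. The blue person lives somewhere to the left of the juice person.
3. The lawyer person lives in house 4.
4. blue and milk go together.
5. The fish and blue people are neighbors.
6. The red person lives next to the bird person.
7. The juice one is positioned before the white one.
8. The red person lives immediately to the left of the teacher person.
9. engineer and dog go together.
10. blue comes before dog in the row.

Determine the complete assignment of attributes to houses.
Solution:

House | Profession | Drink | Color | Pet
----------------------------------------
  1   | doctor | coffee | red | fish
  2   | teacher | milk | blue | bird
  3   | engineer | juice | green | dog
  4   | lawyer | tea | white | cat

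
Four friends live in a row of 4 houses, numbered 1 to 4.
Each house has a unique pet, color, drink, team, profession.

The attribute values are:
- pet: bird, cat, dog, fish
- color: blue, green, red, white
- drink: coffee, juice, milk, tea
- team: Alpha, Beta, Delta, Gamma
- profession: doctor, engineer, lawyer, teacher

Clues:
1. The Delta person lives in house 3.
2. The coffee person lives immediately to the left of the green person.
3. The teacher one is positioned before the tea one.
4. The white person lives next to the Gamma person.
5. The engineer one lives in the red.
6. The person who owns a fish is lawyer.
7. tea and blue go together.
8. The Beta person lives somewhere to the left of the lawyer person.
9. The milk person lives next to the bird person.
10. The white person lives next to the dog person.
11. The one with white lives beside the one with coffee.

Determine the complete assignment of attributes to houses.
Solution:

House | Pet | Color | Drink | Team | Profession
-----------------------------------------------
  1   | cat | white | juice | Beta | teacher
  2   | dog | red | coffee | Gamma | engineer
  3   | fish | green | milk | Delta | lawyer
  4   | bird | blue | tea | Alpha | doctor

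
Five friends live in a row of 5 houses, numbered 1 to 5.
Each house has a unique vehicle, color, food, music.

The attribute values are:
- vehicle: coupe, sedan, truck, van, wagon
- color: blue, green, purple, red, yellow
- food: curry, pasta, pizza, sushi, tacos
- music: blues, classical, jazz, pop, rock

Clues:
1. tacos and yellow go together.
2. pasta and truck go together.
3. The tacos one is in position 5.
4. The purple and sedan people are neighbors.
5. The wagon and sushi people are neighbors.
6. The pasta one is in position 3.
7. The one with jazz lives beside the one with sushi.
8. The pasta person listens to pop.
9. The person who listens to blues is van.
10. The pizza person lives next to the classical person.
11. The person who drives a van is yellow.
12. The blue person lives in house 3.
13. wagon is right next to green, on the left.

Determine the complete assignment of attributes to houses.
Solution:

House | Vehicle | Color | Food | Music
--------------------------------------
  1   | wagon | purple | pizza | jazz
  2   | sedan | green | sushi | classical
  3   | truck | blue | pasta | pop
  4   | coupe | red | curry | rock
  5   | van | yellow | tacos | blues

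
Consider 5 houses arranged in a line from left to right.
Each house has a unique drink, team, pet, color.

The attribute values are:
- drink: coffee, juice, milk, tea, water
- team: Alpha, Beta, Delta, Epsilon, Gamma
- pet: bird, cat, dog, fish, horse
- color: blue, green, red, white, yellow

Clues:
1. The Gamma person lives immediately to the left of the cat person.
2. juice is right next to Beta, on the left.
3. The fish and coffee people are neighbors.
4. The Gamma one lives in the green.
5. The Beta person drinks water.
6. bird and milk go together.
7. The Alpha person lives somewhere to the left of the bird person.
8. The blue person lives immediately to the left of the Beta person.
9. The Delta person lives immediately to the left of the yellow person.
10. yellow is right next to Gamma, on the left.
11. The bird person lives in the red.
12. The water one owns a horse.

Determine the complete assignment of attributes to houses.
Solution:

House | Drink | Team | Pet | Color
----------------------------------
  1   | juice | Delta | dog | blue
  2   | water | Beta | horse | yellow
  3   | tea | Gamma | fish | green
  4   | coffee | Alpha | cat | white
  5   | milk | Epsilon | bird | red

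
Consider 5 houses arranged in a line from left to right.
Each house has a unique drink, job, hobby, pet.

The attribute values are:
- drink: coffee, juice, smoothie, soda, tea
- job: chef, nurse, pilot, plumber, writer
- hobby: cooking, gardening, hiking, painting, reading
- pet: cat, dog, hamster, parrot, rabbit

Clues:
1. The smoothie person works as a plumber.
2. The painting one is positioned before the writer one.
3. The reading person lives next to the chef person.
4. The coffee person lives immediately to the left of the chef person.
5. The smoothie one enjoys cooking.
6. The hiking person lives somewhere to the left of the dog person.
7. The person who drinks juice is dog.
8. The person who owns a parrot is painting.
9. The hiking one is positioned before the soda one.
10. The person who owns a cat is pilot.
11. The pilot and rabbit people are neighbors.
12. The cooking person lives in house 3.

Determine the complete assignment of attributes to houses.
Solution:

House | Drink | Job | Hobby | Pet
---------------------------------
  1   | coffee | pilot | reading | cat
  2   | tea | chef | hiking | rabbit
  3   | smoothie | plumber | cooking | hamster
  4   | soda | nurse | painting | parrot
  5   | juice | writer | gardening | dog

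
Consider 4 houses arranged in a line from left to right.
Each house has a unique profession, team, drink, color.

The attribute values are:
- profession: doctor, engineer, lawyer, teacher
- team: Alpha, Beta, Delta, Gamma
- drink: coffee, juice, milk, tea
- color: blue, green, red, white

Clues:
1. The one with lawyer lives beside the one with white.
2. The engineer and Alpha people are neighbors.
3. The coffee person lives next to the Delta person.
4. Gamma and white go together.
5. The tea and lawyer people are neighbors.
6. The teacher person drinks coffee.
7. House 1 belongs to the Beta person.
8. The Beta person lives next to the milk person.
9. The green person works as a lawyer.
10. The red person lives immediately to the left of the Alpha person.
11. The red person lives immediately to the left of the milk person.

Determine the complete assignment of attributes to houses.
Solution:

House | Profession | Team | Drink | Color
-----------------------------------------
  1   | engineer | Beta | tea | red
  2   | lawyer | Alpha | milk | green
  3   | teacher | Gamma | coffee | white
  4   | doctor | Delta | juice | blue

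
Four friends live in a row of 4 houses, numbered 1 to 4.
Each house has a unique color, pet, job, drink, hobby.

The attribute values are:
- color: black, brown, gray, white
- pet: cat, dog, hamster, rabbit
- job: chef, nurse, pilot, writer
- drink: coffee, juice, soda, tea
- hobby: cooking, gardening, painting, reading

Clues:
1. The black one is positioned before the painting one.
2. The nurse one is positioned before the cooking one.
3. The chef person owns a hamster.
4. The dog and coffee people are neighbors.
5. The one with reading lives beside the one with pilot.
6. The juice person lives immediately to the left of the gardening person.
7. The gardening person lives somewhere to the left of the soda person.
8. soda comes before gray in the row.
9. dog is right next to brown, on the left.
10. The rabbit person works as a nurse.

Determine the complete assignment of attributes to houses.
Solution:

House | Color | Pet | Job | Drink | Hobby
-----------------------------------------
  1   | black | dog | writer | juice | reading
  2   | brown | cat | pilot | coffee | gardening
  3   | white | rabbit | nurse | soda | painting
  4   | gray | hamster | chef | tea | cooking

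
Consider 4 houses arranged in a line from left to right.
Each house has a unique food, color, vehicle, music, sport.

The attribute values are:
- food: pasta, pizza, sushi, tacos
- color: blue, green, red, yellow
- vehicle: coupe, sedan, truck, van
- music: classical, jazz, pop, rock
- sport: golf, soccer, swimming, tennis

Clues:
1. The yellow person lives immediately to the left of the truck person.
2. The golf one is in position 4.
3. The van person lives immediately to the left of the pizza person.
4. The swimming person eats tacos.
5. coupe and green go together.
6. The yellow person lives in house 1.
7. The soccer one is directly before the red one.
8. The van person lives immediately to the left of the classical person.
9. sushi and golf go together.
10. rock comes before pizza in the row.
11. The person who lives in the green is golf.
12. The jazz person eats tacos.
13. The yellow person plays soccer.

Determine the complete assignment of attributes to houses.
Solution:

House | Food | Color | Vehicle | Music | Sport
----------------------------------------------
  1   | pasta | yellow | van | rock | soccer
  2   | pizza | red | truck | classical | tennis
  3   | tacos | blue | sedan | jazz | swimming
  4   | sushi | green | coupe | pop | golf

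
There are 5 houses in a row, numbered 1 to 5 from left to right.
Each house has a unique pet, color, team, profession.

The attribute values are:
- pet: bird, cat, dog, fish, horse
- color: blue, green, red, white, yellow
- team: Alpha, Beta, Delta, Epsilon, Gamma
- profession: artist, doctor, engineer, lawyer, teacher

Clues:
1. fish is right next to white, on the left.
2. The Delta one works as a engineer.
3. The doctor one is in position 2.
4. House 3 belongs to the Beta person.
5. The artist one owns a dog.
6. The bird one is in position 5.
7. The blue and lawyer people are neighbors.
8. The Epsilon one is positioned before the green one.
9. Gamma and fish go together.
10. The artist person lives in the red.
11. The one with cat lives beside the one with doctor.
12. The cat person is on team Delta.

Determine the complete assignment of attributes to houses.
Solution:

House | Pet | Color | Team | Profession
---------------------------------------
  1   | cat | yellow | Delta | engineer
  2   | fish | blue | Gamma | doctor
  3   | horse | white | Beta | lawyer
  4   | dog | red | Epsilon | artist
  5   | bird | green | Alpha | teacher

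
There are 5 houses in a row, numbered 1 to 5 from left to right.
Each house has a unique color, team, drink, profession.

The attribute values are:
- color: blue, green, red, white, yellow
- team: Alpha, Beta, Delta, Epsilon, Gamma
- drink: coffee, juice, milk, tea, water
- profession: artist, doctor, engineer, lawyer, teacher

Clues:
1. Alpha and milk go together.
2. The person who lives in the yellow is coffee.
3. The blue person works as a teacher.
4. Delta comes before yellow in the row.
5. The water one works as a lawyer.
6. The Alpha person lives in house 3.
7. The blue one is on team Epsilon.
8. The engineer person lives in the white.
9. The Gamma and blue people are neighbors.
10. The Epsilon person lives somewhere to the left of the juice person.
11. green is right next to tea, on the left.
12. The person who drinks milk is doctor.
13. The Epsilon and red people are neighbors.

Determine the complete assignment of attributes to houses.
Solution:

House | Color | Team | Drink | Profession
-----------------------------------------
  1   | green | Gamma | water | lawyer
  2   | blue | Epsilon | tea | teacher
  3   | red | Alpha | milk | doctor
  4   | white | Delta | juice | engineer
  5   | yellow | Beta | coffee | artist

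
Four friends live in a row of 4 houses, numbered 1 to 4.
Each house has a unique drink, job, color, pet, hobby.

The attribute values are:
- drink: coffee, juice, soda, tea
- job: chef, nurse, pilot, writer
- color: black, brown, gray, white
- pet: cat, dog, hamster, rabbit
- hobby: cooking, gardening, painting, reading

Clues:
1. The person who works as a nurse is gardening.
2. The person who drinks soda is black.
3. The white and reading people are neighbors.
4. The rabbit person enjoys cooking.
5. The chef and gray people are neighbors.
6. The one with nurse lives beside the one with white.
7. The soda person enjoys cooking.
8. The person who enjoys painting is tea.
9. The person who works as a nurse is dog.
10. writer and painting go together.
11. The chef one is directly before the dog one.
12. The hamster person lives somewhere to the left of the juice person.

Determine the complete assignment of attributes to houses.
Solution:

House | Drink | Job | Color | Pet | Hobby
-----------------------------------------
  1   | soda | chef | black | rabbit | cooking
  2   | coffee | nurse | gray | dog | gardening
  3   | tea | writer | white | hamster | painting
  4   | juice | pilot | brown | cat | reading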